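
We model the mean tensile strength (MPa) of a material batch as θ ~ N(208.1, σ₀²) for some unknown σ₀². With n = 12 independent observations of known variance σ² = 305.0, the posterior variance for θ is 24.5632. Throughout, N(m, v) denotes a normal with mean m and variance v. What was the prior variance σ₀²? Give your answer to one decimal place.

Posterior precision equals prior precision plus data precision: 1/σ_n² = 1/σ₀² + n/σ².
So 1/σ₀² = 1/24.5632 − 12/305.0 = 0.040711 − 0.039344 = 0.001367.
Hence σ₀² = 1/0.001367 ≈ 731.5.

σ₀² = 731.5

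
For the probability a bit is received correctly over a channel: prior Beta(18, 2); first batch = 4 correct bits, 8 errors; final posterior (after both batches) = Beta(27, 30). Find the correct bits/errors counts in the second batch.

Because Beta–binomial updating is additive in the counts, the combined data contributed (α_post−α_prior, β_post−β_prior) successes and failures.
Total across both batches: 27−18=9 correct bits, 30−2=28 errors.
Subtract the first batch: 9−4=5 correct bits and 28−8=20 errors.

5 correct bits and 20 errors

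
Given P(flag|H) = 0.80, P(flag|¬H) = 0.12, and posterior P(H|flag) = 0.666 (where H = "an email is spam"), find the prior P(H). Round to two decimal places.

P(H) = 0.23

In odds form, posterior odds = prior odds × likelihood ratio, so prior odds = posterior odds ÷ LR.
Posterior odds = 0.666/(1−0.666) = 1.9940. LR = 0.80/0.12 = 6.6667.
Prior odds = 1.9940/6.6667 = 0.2991, so P(H) = 0.2991/(1+0.2991) ≈ 0.23.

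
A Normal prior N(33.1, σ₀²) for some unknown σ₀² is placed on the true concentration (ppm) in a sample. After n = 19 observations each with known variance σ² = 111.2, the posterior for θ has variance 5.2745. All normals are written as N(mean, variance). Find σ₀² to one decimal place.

Posterior precision equals prior precision plus data precision: 1/σ_n² = 1/σ₀² + n/σ².
So 1/σ₀² = 1/5.2745 − 19/111.2 = 0.189591 − 0.170863 = 0.018728.
Hence σ₀² = 1/0.018728 ≈ 53.4.

σ₀² = 53.4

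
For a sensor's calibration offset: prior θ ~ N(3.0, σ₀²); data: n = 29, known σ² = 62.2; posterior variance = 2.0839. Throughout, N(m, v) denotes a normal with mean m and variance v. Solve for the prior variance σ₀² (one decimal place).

σ₀² = 73.4

For the Normal–Normal model with known σ², precisions add: τ_n = τ₀ + n/σ².
So 1/σ₀² = 1/2.0839 − 29/62.2 = 0.479869 − 0.466238 = 0.013631.
Hence σ₀² = 1/0.013631 ≈ 73.4.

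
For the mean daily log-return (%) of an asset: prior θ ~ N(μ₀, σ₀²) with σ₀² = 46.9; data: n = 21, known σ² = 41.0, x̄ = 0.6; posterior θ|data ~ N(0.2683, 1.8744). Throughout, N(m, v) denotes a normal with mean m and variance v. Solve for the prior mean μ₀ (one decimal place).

The posterior mean is a precision-weighted average: μ_n = (τ₀μ₀ + τ_data·x̄)/(τ₀+τ_data), with τ₀=1/σ₀² and τ_data=n/σ².
Here τ₀ = 1/46.9 = 0.021322 and τ_data = 21/41.0 = 0.512195, so τ_n = 0.533517.
Rearranging for μ₀: μ₀ = (μ_n·τ_n − τ_data·x̄)/τ₀ = (0.2683·0.533517 − 0.512195·0.6) / 0.021322 = -0.164174/0.021322 ≈ -7.7.

μ₀ = -7.7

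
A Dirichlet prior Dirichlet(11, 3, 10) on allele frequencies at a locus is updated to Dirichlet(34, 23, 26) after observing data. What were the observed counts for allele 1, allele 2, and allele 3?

counts (23, 20, 16)

For a Dirichlet(α) prior with multinomial counts c, the posterior is Dirichlet(α + c) componentwise.
Counts are posterior − prior componentwise: 34−11=23, 23−3=20, 26−10=16.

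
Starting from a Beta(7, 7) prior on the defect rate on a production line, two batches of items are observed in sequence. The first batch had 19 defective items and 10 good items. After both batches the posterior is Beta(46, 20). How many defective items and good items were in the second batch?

20 defective items and 3 good items

Sequential conjugate updates are equivalent to a single update on the pooled data, so total successes = posterior α − prior α and total failures = posterior β − prior β.
Total across both batches: 46−7=39 defective items, 20−7=13 good items.
Subtract the first batch: 39−19=20 defective items and 13−10=3 good items.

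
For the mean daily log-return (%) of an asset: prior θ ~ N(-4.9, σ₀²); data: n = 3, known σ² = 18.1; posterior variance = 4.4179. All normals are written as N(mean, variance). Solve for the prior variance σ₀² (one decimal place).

For the Normal–Normal model with known σ², precisions add: τ_n = τ₀ + n/σ².
So 1/σ₀² = 1/4.4179 − 3/18.1 = 0.226352 − 0.165746 = 0.060606.
Hence σ₀² = 1/0.060606 ≈ 16.5.

σ₀² = 16.5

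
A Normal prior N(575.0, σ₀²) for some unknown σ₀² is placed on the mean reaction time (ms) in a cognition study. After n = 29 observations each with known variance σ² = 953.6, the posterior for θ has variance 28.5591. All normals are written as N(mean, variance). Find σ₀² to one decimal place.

For the Normal–Normal model with known σ², precisions add: τ_n = τ₀ + n/σ².
So 1/σ₀² = 1/28.5591 − 29/953.6 = 0.035015 − 0.030411 = 0.004604.
Hence σ₀² = 1/0.004604 ≈ 217.2.

σ₀² = 217.2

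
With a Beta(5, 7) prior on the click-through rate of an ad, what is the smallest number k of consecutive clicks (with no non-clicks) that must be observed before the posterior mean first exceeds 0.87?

After k clicks and 0 non-clicks the posterior is Beta(5+k, 7), with mean (5+k)/(5+7+k).
Set (5+k)/(12+k) > 0.87 and solve: k > (0.87·12 − 5)/(1 − 0.87) = 41.846.
The smallest integer exceeding 41.846 is 42.

k = 42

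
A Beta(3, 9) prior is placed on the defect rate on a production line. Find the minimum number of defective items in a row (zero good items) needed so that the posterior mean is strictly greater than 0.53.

k = 8

After k defective items and 0 good items the posterior is Beta(3+k, 9), with mean (3+k)/(3+9+k).
Set (3+k)/(12+k) > 0.53 and solve: k > (0.53·12 − 3)/(1 − 0.53) = 7.149.
The smallest integer exceeding 7.149 is 8, and checking k=8: (11)/(20) = 0.5500 > 0.53.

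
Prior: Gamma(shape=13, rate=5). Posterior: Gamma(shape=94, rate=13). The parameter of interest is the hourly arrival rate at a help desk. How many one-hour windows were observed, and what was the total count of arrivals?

n = 8 one-hour windows with total 81 arrivals

A Gamma(α, β) prior (rate parametrization) on a Poisson rate with n observations summing to S gives posterior Gamma(α+S, β+n).
Matching: Σxᵢ = 94 − 13 = 81 and n = 13 − 5 = 8.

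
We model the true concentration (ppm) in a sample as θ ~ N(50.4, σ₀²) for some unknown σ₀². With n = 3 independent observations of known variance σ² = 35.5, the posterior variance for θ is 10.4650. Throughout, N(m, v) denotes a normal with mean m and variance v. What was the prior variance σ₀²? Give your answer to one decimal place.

σ₀² = 90.5

For the Normal–Normal model with known σ², precisions add: τ_n = τ₀ + n/σ².
So 1/σ₀² = 1/10.4650 − 3/35.5 = 0.095557 − 0.084507 = 0.011050.
Hence σ₀² = 1/0.011050 ≈ 90.5.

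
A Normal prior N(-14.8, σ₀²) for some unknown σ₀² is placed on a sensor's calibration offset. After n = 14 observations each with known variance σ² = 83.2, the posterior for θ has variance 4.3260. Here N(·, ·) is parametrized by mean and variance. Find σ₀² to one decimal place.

Posterior precision equals prior precision plus data precision: 1/σ_n² = 1/σ₀² + n/σ².
So 1/σ₀² = 1/4.3260 − 14/83.2 = 0.231160 − 0.168269 = 0.062891.
Hence σ₀² = 1/0.062891 ≈ 15.9.

σ₀² = 15.9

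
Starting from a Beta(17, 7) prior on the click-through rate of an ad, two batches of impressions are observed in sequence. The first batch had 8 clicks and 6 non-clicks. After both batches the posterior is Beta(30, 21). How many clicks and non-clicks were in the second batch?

5 clicks and 8 non-clicks

Sequential conjugate updates are equivalent to a single update on the pooled data, so total successes = posterior α − prior α and total failures = posterior β − prior β.
Total across both batches: 30−17=13 clicks, 21−7=14 non-clicks.
Subtract the first batch: 13−8=5 clicks and 14−6=8 non-clicks.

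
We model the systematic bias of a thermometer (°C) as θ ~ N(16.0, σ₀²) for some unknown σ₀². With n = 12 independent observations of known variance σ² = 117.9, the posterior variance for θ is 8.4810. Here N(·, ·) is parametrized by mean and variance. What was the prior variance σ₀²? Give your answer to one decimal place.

σ₀² = 62.0

For the Normal–Normal model with known σ², precisions add: τ_n = τ₀ + n/σ².
So 1/σ₀² = 1/8.4810 − 12/117.9 = 0.117911 − 0.101781 = 0.016130.
Hence σ₀² = 1/0.016130 ≈ 62.0.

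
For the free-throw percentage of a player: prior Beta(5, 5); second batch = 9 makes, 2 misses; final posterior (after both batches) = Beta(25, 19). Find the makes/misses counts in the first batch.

Sequential conjugate updates are equivalent to a single update on the pooled data, so total successes = posterior α − prior α and total failures = posterior β − prior β.
Total across both batches: 25−5=20 makes, 19−5=14 misses.
Subtract the second batch: 20−9=11 makes and 14−2=12 misses.

11 makes and 12 misses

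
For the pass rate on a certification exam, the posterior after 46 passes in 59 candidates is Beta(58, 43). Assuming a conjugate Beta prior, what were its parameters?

Beta(12, 30)

A Beta(α, β) prior with s successes and f failures in binomial data gives a Beta(α+s, β+f) posterior.
So α = 58 − 46 = 12 and β = 43 − 13 = 30.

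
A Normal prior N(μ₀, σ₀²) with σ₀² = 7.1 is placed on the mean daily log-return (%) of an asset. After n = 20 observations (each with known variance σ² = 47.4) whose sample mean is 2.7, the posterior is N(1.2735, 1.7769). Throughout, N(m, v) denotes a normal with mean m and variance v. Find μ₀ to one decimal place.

μ₀ = -3.0

The posterior mean is a precision-weighted average: μ_n = (τ₀μ₀ + τ_data·x̄)/(τ₀+τ_data), with τ₀=1/σ₀² and τ_data=n/σ².
Here τ₀ = 1/7.1 = 0.140845 and τ_data = 20/47.4 = 0.421941, so τ_n = 0.562786.
Rearranging for μ₀: μ₀ = (μ_n·τ_n − τ_data·x̄)/τ₀ = (1.2735·0.562786 − 0.421941·2.7) / 0.140845 = -0.422533/0.140845 ≈ -3.0.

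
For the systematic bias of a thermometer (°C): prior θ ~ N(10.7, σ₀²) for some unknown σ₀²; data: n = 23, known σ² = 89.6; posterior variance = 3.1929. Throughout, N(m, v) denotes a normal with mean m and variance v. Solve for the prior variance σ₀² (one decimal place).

Posterior precision equals prior precision plus data precision: 1/σ_n² = 1/σ₀² + n/σ².
So 1/σ₀² = 1/3.1929 − 23/89.6 = 0.313195 − 0.256696 = 0.056499.
Hence σ₀² = 1/0.056499 ≈ 17.7.

σ₀² = 17.7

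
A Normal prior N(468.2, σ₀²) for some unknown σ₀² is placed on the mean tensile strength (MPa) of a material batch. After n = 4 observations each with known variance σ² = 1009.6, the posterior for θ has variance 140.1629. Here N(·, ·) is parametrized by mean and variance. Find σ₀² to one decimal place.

σ₀² = 315.2

For the Normal–Normal model with known σ², precisions add: τ_n = τ₀ + n/σ².
So 1/σ₀² = 1/140.1629 − 4/1009.6 = 0.007135 − 0.003962 = 0.003173.
Hence σ₀² = 1/0.003173 ≈ 315.2.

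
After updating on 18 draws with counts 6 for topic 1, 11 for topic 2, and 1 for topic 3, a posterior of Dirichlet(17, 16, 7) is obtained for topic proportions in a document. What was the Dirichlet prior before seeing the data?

For a Dirichlet(α) prior with multinomial counts c, the posterior is Dirichlet(α + c) componentwise.
Subtract each count from the matching posterior parameter: 17−6=11, 16−11=5, 7−1=6.

Dirichlet(11, 5, 6)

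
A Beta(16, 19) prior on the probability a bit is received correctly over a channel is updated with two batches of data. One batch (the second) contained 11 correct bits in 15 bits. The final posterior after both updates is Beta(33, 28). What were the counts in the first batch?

Sequential conjugate updates are equivalent to a single update on the pooled data, so total successes = posterior α − prior α and total failures = posterior β − prior β.
Total across both batches: 33−16=17 correct bits, 28−19=9 errors.
Subtract the second batch: 17−11=6 correct bits and 9−4=5 errors.

6 correct bits and 5 errors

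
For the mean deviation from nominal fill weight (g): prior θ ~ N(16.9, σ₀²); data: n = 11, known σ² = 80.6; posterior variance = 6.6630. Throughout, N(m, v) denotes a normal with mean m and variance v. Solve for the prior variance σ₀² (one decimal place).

σ₀² = 73.5

For the Normal–Normal model with known σ², precisions add: τ_n = τ₀ + n/σ².
So 1/σ₀² = 1/6.6630 − 11/80.6 = 0.150083 − 0.136476 = 0.013607.
Hence σ₀² = 1/0.013607 ≈ 73.5.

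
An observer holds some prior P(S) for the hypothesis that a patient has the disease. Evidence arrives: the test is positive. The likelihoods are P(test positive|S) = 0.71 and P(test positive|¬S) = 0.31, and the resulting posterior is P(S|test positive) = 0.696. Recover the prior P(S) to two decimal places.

P(S) = 0.50

In odds form, posterior odds = prior odds × likelihood ratio, so prior odds = posterior odds ÷ LR.
Posterior odds = 0.696/(1−0.696) = 2.2895. LR = 0.71/0.31 = 2.2903.
Prior odds = 2.2895/2.2903 = 0.9997, so P(S) = 0.9997/(1+0.9997) ≈ 0.50.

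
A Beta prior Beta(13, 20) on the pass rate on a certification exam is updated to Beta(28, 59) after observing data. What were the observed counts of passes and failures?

15 passes and 39 failures

Beta is conjugate to the binomial likelihood: posterior = Beta(a+s, b+f).
So s = 28 − 13 = 15 and f = 59 − 20 = 39.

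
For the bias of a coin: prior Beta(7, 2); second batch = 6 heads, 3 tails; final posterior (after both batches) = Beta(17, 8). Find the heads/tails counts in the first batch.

Because Beta–binomial updating is additive in the counts, the combined data contributed (α_post−α_prior, β_post−β_prior) successes and failures.
Total across both batches: 17−7=10 heads, 8−2=6 tails.
Subtract the second batch: 10−6=4 heads and 6−3=3 tails.

4 heads and 3 tails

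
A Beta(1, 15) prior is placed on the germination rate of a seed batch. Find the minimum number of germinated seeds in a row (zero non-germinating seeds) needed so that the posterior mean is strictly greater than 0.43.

k = 11

After k germinated seeds and 0 non-germinating seeds the posterior is Beta(1+k, 15), with mean (1+k)/(1+15+k).
Set (1+k)/(16+k) > 0.43 and solve: k > (0.43·16 − 1)/(1 − 0.43) = 10.316.
The smallest integer exceeding 10.316 is 11, and checking k=11: (12)/(27) = 0.4444 > 0.43.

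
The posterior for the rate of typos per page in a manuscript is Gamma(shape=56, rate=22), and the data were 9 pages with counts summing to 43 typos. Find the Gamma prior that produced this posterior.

Gamma(shape=13, rate=13)

A Gamma(α, β) prior (rate parametrization) on a Poisson rate with n observations summing to S gives posterior Gamma(α+S, β+n).
So α = 56 − 43 = 13 and β = 22 − 9 = 13.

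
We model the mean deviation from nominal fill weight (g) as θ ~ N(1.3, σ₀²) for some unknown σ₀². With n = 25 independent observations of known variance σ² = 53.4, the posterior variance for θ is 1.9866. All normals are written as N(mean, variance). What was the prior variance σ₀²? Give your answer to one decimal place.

σ₀² = 28.4

For the Normal–Normal model with known σ², precisions add: τ_n = τ₀ + n/σ².
So 1/σ₀² = 1/1.9866 − 25/53.4 = 0.503373 − 0.468165 = 0.035208.
Hence σ₀² = 1/0.035208 ≈ 28.4.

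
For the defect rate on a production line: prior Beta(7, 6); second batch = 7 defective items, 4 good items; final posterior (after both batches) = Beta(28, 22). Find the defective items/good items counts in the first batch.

14 defective items and 12 good items

Because Beta–binomial updating is additive in the counts, the combined data contributed (α_post−α_prior, β_post−β_prior) successes and failures.
Total across both batches: 28−7=21 defective items, 22−6=16 good items.
Subtract the second batch: 21−7=14 defective items and 16−4=12 good items.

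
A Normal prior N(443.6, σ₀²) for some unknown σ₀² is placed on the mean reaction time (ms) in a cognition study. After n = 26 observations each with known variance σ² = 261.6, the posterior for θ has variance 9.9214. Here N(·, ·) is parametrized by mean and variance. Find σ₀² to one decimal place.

σ₀² = 712.3

Posterior precision equals prior precision plus data precision: 1/σ_n² = 1/σ₀² + n/σ².
So 1/σ₀² = 1/9.9214 − 26/261.6 = 0.100792 − 0.099388 = 0.001404.
Hence σ₀² = 1/0.001404 ≈ 712.3.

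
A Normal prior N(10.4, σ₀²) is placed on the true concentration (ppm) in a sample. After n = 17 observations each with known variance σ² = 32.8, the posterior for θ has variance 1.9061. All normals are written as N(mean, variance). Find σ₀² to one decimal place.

σ₀² = 157.8

Posterior precision equals prior precision plus data precision: 1/σ_n² = 1/σ₀² + n/σ².
So 1/σ₀² = 1/1.9061 − 17/32.8 = 0.524631 − 0.518293 = 0.006338.
Hence σ₀² = 1/0.006338 ≈ 157.8.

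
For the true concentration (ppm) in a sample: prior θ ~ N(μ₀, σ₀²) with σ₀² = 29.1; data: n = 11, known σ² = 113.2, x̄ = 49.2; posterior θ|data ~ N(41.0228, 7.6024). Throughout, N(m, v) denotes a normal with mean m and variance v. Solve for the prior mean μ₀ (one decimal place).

With known observation variance, the Normal–Normal posterior has precision τ_n = τ₀ + n/σ² and mean μ_n = (τ₀μ₀ + (n/σ²)x̄)/τ_n.
Here τ₀ = 1/29.1 = 0.034364 and τ_data = 11/113.2 = 0.097173, so τ_n = 0.131537.
Rearranging for μ₀: μ₀ = (μ_n·τ_n − τ_data·x̄)/τ₀ = (41.0228·0.131537 − 0.097173·49.2) / 0.034364 = 0.615104/0.034364 ≈ 17.9.

μ₀ = 17.9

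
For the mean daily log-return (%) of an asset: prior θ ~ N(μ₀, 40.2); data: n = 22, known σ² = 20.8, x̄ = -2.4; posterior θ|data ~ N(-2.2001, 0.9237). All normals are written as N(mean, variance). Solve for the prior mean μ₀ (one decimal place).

With known observation variance, the Normal–Normal posterior has precision τ_n = τ₀ + n/σ² and mean μ_n = (τ₀μ₀ + (n/σ²)x̄)/τ_n.
Here τ₀ = 1/40.2 = 0.024876 and τ_data = 22/20.8 = 1.057692, so τ_n = 1.082568.
Rearranging for μ₀: μ₀ = (μ_n·τ_n − τ_data·x̄)/τ₀ = (-2.2001·1.082568 − 1.057692·-2.4) / 0.024876 = 0.156703/0.024876 ≈ 6.3.

μ₀ = 6.3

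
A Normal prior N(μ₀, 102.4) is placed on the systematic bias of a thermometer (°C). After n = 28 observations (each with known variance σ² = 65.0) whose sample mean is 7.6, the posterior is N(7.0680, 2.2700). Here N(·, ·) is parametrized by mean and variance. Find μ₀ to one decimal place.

μ₀ = -16.4

With known observation variance, the Normal–Normal posterior has precision τ_n = τ₀ + n/σ² and mean μ_n = (τ₀μ₀ + (n/σ²)x̄)/τ_n.
Here τ₀ = 1/102.4 = 0.009766 and τ_data = 28/65.0 = 0.430769, so τ_n = 0.440535.
Rearranging for μ₀: μ₀ = (μ_n·τ_n − τ_data·x̄)/τ₀ = (7.0680·0.440535 − 0.430769·7.6) / 0.009766 = -0.160143/0.009766 ≈ -16.4.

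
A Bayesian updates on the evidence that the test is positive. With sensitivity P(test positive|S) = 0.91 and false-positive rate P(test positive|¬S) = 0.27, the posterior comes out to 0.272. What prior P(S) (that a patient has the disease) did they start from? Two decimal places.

P(S) = 0.10

In odds form, posterior odds = prior odds × likelihood ratio, so prior odds = posterior odds ÷ LR.
Posterior odds = 0.272/(1−0.272) = 0.3736. LR = 0.91/0.27 = 3.3704.
Prior odds = 0.3736/3.3704 = 0.1108, so P(S) = 0.1108/(1+0.1108) ≈ 0.10.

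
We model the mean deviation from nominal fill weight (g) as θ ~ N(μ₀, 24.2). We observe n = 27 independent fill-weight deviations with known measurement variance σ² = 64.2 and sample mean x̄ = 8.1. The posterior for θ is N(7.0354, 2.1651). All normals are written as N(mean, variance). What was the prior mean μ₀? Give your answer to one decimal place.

With known observation variance, the Normal–Normal posterior has precision τ_n = τ₀ + n/σ² and mean μ_n = (τ₀μ₀ + (n/σ²)x̄)/τ_n.
Here τ₀ = 1/24.2 = 0.041322 and τ_data = 27/64.2 = 0.420561, so τ_n = 0.461883.
Rearranging for μ₀: μ₀ = (μ_n·τ_n − τ_data·x̄)/τ₀ = (7.0354·0.461883 − 0.420561·8.1) / 0.041322 = -0.157012/0.041322 ≈ -3.8.

μ₀ = -3.8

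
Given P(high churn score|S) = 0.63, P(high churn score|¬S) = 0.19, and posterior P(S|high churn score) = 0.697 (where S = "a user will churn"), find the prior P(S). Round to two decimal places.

Bayes' rule in odds form gives O(S|E) = O(S)·[P(E|S)/P(E|¬S)], hence O(S) = O(S|E)/LR.
Posterior odds = 0.697/(1−0.697) = 2.3003. LR = 0.63/0.19 = 3.3158.
Prior odds = 2.3003/3.3158 = 0.6937, so P(S) = 0.6937/(1+0.6937) ≈ 0.41.

P(S) = 0.41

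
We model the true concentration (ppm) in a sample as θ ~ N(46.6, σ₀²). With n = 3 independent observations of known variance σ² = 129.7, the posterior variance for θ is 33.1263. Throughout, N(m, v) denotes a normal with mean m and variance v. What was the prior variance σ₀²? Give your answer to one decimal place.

σ₀² = 141.7

Posterior precision equals prior precision plus data precision: 1/σ_n² = 1/σ₀² + n/σ².
So 1/σ₀² = 1/33.1263 − 3/129.7 = 0.030187 − 0.023130 = 0.007057.
Hence σ₀² = 1/0.007057 ≈ 141.7.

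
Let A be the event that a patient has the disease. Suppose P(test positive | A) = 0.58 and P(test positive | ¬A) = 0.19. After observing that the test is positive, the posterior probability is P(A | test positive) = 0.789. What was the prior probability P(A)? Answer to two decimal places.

In odds form, posterior odds = prior odds × likelihood ratio, so prior odds = posterior odds ÷ LR.
Posterior odds = 0.789/(1−0.789) = 3.7393. LR = 0.58/0.19 = 3.0526.
Prior odds = 3.7393/3.0526 = 1.2250, so P(A) = 1.2250/(1+1.2250) ≈ 0.55.

P(A) = 0.55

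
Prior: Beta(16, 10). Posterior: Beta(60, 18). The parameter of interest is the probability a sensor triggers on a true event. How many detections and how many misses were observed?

44 detections and 8 misses

Under Beta–binomial conjugacy the posterior parameters are (a+s, b+f).
So s = 60 − 16 = 44 and f = 18 − 10 = 8.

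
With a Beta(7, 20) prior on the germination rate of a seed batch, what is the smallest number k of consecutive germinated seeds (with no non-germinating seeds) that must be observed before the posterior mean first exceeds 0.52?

After k germinated seeds and 0 non-germinating seeds the posterior is Beta(7+k, 20), with mean (7+k)/(7+20+k).
Set (7+k)/(27+k) > 0.52 and solve: k > (0.52·27 − 7)/(1 − 0.52) = 14.667.
The smallest integer exceeding 14.667 is 15, and checking k=15: (22)/(42) = 0.5238 > 0.52.

k = 15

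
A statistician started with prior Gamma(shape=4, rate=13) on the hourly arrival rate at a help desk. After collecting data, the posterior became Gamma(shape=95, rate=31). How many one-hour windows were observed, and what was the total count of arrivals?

Gamma–Poisson conjugacy: posterior shape = α + Σxᵢ, posterior rate = β + n.
Matching: Σxᵢ = 95 − 4 = 91 and n = 31 − 13 = 18.

n = 18 one-hour windows with total 91 arrivals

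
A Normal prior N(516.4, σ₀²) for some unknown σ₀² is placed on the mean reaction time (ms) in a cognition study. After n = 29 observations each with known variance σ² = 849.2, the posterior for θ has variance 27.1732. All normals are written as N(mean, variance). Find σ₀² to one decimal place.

σ₀² = 377.2

For the Normal–Normal model with known σ², precisions add: τ_n = τ₀ + n/σ².
So 1/σ₀² = 1/27.1732 − 29/849.2 = 0.036801 − 0.034150 = 0.002651.
Hence σ₀² = 1/0.002651 ≈ 377.2.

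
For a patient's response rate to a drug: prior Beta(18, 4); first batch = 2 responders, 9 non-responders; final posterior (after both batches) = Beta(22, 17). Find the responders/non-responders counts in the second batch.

2 responders and 4 non-responders

Because Beta–binomial updating is additive in the counts, the combined data contributed (α_post−α_prior, β_post−β_prior) successes and failures.
Total across both batches: 22−18=4 responders, 17−4=13 non-responders.
Subtract the first batch: 4−2=2 responders and 13−9=4 non-responders.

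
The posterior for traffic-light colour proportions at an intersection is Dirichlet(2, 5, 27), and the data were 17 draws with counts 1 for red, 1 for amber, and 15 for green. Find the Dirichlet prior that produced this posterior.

Dirichlet(1, 4, 12)

For a Dirichlet(α) prior with multinomial counts c, the posterior is Dirichlet(α + c) componentwise.
Subtract each count from the matching posterior parameter: 2−1=1, 5−1=4, 27−15=12.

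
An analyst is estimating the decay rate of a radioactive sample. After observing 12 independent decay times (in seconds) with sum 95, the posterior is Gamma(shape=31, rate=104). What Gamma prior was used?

Gamma–exponential conjugacy: posterior shape = α + n, posterior rate = β + Σtᵢ.
So α = 31 − 12 = 19 and β = 104 − 95 = 9.

Gamma(shape=19, rate=9)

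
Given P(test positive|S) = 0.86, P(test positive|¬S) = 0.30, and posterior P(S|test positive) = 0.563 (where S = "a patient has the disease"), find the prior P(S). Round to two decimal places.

Bayes' rule in odds form gives O(S|E) = O(S)·[P(E|S)/P(E|¬S)], hence O(S) = O(S|E)/LR.
Posterior odds = 0.563/(1−0.563) = 1.2883. LR = 0.86/0.30 = 2.8667.
Prior odds = 1.2883/2.8667 = 0.4494, so P(S) = 0.4494/(1+0.4494) ≈ 0.31.

P(S) = 0.31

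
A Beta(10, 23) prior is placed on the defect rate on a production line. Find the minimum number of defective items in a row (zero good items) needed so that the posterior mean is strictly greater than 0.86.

After k defective items and 0 good items the posterior is Beta(10+k, 23), with mean (10+k)/(10+23+k).
Set (10+k)/(33+k) > 0.86 and solve: k > (0.86·33 − 10)/(1 − 0.86) = 131.286.
The smallest integer exceeding 131.286 is 132.

k = 132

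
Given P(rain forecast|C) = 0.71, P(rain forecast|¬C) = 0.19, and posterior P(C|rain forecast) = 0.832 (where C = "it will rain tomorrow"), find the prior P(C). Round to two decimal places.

Bayes' rule in odds form gives O(C|E) = O(C)·[P(E|C)/P(E|¬C)], hence O(C) = O(C|E)/LR.
Posterior odds = 0.832/(1−0.832) = 4.9524. LR = 0.71/0.19 = 3.7368.
Prior odds = 4.9524/3.7368 = 1.3253, so P(C) = 1.3253/(1+1.3253) ≈ 0.57.

P(C) = 0.57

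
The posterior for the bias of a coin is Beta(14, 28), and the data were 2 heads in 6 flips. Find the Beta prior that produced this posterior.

A Beta(a, b) prior with s successes and f failures in binomial data gives a Beta(a+s, b+f) posterior.
So a = 14 − 2 = 12 and b = 28 − 4 = 24.

Beta(12, 24)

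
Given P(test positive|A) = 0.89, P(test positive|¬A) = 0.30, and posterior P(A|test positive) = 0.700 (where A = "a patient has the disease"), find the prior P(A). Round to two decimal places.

Bayes' rule in odds form gives O(A|E) = O(A)·[P(E|A)/P(E|¬A)], hence O(A) = O(A|E)/LR.
Posterior odds = 0.700/(1−0.700) = 2.3333. LR = 0.89/0.30 = 2.9667.
Prior odds = 2.3333/2.9667 = 0.7865, so P(A) = 0.7865/(1+0.7865) ≈ 0.44.

P(A) = 0.44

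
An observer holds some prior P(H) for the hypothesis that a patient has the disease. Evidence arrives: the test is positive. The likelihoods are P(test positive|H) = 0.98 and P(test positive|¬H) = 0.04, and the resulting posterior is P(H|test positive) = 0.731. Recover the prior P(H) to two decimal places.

In odds form, posterior odds = prior odds × likelihood ratio, so prior odds = posterior odds ÷ LR.
Posterior odds = 0.731/(1−0.731) = 2.7175. LR = 0.98/0.04 = 24.5000.
Prior odds = 2.7175/24.5000 = 0.1109, so P(H) = 0.1109/(1+0.1109) ≈ 0.10.

P(H) = 0.10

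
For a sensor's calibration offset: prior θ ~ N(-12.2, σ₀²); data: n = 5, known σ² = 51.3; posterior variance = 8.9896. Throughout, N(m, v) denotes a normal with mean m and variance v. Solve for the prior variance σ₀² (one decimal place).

σ₀² = 72.6

Posterior precision equals prior precision plus data precision: 1/σ_n² = 1/σ₀² + n/σ².
So 1/σ₀² = 1/8.9896 − 5/51.3 = 0.111240 − 0.097466 = 0.013774.
Hence σ₀² = 1/0.013774 ≈ 72.6.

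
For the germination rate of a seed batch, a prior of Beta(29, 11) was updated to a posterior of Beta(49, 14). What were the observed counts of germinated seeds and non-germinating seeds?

A Beta(a, b) prior with s successes and f failures in binomial data gives a Beta(a+s, b+f) posterior.
So s = 49 − 29 = 20 and f = 14 − 11 = 3.

20 germinated seeds and 3 non-germinating seeds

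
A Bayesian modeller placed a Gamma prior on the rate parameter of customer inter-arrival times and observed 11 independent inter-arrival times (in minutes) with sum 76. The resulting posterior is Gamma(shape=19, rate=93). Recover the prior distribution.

Gamma–exponential conjugacy: posterior shape = α + n, posterior rate = β + Σtᵢ.
So α = 19 − 11 = 8 and β = 93 − 76 = 17.

Gamma(shape=8, rate=17)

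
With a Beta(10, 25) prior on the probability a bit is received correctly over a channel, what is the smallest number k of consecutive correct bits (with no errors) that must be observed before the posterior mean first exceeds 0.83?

k = 113

After k correct bits and 0 errors the posterior is Beta(10+k, 25), with mean (10+k)/(10+25+k).
Set (10+k)/(35+k) > 0.83 and solve: k > (0.83·35 − 10)/(1 − 0.83) = 112.059.
The smallest integer exceeding 112.059 is 113, and checking k=113: (123)/(148) = 0.8311 > 0.83.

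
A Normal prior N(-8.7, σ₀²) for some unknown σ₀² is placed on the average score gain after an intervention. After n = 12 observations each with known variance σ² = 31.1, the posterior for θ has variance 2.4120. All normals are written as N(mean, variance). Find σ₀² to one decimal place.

σ₀² = 34.8

Posterior precision equals prior precision plus data precision: 1/σ_n² = 1/σ₀² + n/σ².
So 1/σ₀² = 1/2.4120 − 12/31.1 = 0.414594 − 0.385852 = 0.028742.
Hence σ₀² = 1/0.028742 ≈ 34.8.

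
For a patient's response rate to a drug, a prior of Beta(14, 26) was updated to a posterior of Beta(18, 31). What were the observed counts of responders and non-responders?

A Beta(α, β) prior with s successes and f failures in binomial data gives a Beta(α+s, β+f) posterior.
Match parameters: s=18−14=4, f=31−26=5.

4 responders and 5 non-responders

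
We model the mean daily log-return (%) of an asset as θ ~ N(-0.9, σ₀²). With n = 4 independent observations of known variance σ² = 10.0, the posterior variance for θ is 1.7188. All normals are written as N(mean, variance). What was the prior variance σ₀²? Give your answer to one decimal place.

For the Normal–Normal model with known σ², precisions add: τ_n = τ₀ + n/σ².
So 1/σ₀² = 1/1.7188 − 4/10.0 = 0.581801 − 0.400000 = 0.181801.
Hence σ₀² = 1/0.181801 ≈ 5.5.

σ₀² = 5.5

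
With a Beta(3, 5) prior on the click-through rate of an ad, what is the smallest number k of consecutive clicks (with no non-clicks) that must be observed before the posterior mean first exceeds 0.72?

After k clicks and 0 non-clicks the posterior is Beta(3+k, 5), with mean (3+k)/(3+5+k).
Set (3+k)/(8+k) > 0.72 and solve: k > (0.72·8 − 3)/(1 − 0.72) = 9.857.
The smallest integer exceeding 9.857 is 10.

k = 10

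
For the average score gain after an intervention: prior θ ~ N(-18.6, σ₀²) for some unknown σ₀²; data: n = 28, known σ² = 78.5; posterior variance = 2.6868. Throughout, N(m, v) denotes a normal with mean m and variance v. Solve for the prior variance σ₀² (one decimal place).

Posterior precision equals prior precision plus data precision: 1/σ_n² = 1/σ₀² + n/σ².
So 1/σ₀² = 1/2.6868 − 28/78.5 = 0.372190 − 0.356688 = 0.015502.
Hence σ₀² = 1/0.015502 ≈ 64.5.

σ₀² = 64.5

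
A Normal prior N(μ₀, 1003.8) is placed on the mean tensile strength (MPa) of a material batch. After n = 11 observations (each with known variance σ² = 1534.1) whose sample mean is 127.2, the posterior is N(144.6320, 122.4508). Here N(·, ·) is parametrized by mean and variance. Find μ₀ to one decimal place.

The posterior mean is a precision-weighted average: μ_n = (τ₀μ₀ + τ_data·x̄)/(τ₀+τ_data), with τ₀=1/σ₀² and τ_data=n/σ².
Here τ₀ = 1/1003.8 = 0.000996 and τ_data = 11/1534.1 = 0.007170, so τ_n = 0.008166.
Rearranging for μ₀: μ₀ = (μ_n·τ_n − τ_data·x̄)/τ₀ = (144.6320·0.008166 − 0.007170·127.2) / 0.000996 = 0.269041/0.000996 ≈ 270.1.

μ₀ = 270.1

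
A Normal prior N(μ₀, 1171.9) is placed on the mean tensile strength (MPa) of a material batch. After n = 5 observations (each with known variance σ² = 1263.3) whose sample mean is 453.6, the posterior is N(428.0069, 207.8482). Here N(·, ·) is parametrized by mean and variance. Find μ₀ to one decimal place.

μ₀ = 309.3

With known observation variance, the Normal–Normal posterior has precision τ_n = τ₀ + n/σ² and mean μ_n = (τ₀μ₀ + (n/σ²)x̄)/τ_n.
Here τ₀ = 1/1171.9 = 0.000853 and τ_data = 5/1263.3 = 0.003958, so τ_n = 0.004811.
Rearranging for μ₀: μ₀ = (μ_n·τ_n − τ_data·x̄)/τ₀ = (428.0069·0.004811 − 0.003958·453.6) / 0.000853 = 0.263792/0.000853 ≈ 309.3.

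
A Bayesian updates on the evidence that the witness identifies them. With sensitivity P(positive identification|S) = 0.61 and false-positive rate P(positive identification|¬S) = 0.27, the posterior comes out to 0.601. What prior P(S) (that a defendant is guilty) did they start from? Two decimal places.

Bayes' rule in odds form gives O(S|E) = O(S)·[P(E|S)/P(E|¬S)], hence O(S) = O(S|E)/LR.
Posterior odds = 0.601/(1−0.601) = 1.5063. LR = 0.61/0.27 = 2.2593.
Prior odds = 1.5063/2.2593 = 0.6667, so P(S) = 0.6667/(1+0.6667) ≈ 0.40.

P(S) = 0.40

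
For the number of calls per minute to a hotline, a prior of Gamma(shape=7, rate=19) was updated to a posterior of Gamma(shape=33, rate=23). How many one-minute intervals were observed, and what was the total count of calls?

Gamma–Poisson conjugacy: posterior shape = α + Σxᵢ, posterior rate = β + n.
Matching: Σxᵢ = 33 − 7 = 26 and n = 23 − 19 = 4.

n = 4 one-minute intervals with total 26 calls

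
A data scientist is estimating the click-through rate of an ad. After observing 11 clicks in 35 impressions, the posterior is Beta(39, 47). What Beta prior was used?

Beta(28, 23)

Under Beta–binomial conjugacy the posterior parameters are (a+s, b+f).
Subtract the data counts: 39−11=28, 47−24=23.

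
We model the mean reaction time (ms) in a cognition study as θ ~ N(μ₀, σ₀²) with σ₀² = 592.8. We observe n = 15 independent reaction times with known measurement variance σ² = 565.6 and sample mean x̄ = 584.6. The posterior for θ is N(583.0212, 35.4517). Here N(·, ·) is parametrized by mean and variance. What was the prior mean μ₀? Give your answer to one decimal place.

μ₀ = 558.2

The posterior mean is a precision-weighted average: μ_n = (τ₀μ₀ + τ_data·x̄)/(τ₀+τ_data), with τ₀=1/σ₀² and τ_data=n/σ².
Here τ₀ = 1/592.8 = 0.001687 and τ_data = 15/565.6 = 0.026521, so τ_n = 0.028208.
Rearranging for μ₀: μ₀ = (μ_n·τ_n − τ_data·x̄)/τ₀ = (583.0212·0.028208 − 0.026521·584.6) / 0.001687 = 0.941685/0.001687 ≈ 558.2.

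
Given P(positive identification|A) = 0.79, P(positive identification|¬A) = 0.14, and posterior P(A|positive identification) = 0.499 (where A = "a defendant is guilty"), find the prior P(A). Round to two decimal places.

In odds form, posterior odds = prior odds × likelihood ratio, so prior odds = posterior odds ÷ LR.
Posterior odds = 0.499/(1−0.499) = 0.9960. LR = 0.79/0.14 = 5.6429.
Prior odds = 0.9960/5.6429 = 0.1765, so P(A) = 0.1765/(1+0.1765) ≈ 0.15.

P(A) = 0.15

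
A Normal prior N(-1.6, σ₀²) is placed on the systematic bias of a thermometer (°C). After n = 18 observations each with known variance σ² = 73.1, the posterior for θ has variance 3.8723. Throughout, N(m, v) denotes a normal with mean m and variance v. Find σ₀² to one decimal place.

Posterior precision equals prior precision plus data precision: 1/σ_n² = 1/σ₀² + n/σ².
So 1/σ₀² = 1/3.8723 − 18/73.1 = 0.258244 − 0.246238 = 0.012006.
Hence σ₀² = 1/0.012006 ≈ 83.3.

σ₀² = 83.3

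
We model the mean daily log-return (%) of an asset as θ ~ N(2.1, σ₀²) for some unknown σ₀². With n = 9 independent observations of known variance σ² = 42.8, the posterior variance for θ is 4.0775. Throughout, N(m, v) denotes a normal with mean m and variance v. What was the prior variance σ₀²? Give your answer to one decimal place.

σ₀² = 28.6

Posterior precision equals prior precision plus data precision: 1/σ_n² = 1/σ₀² + n/σ².
So 1/σ₀² = 1/4.0775 − 9/42.8 = 0.245248 − 0.210280 = 0.034968.
Hence σ₀² = 1/0.034968 ≈ 28.6.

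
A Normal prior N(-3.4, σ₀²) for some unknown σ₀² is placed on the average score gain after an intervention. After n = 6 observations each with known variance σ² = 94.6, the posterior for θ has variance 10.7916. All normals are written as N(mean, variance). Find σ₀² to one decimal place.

σ₀² = 34.2

Posterior precision equals prior precision plus data precision: 1/σ_n² = 1/σ₀² + n/σ².
So 1/σ₀² = 1/10.7916 − 6/94.6 = 0.092665 − 0.063425 = 0.029240.
Hence σ₀² = 1/0.029240 ≈ 34.2.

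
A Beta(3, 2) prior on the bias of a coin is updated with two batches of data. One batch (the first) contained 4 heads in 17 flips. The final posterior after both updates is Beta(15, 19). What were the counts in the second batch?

Because Beta–binomial updating is additive in the counts, the combined data contributed (α_post−α_prior, β_post−β_prior) successes and failures.
Total across both batches: 15−3=12 heads, 19−2=17 tails.
Subtract the first batch: 12−4=8 heads and 17−13=4 tails.

8 heads and 4 tails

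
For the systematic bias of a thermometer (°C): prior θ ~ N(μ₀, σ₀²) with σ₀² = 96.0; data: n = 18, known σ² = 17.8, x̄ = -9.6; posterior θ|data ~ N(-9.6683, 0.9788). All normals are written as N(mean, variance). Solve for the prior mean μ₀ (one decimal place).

μ₀ = -16.3

The posterior mean is a precision-weighted average: μ_n = (τ₀μ₀ + τ_data·x̄)/(τ₀+τ_data), with τ₀=1/σ₀² and τ_data=n/σ².
Here τ₀ = 1/96.0 = 0.010417 and τ_data = 18/17.8 = 1.011236, so τ_n = 1.021653.
Rearranging for μ₀: μ₀ = (μ_n·τ_n − τ_data·x̄)/τ₀ = (-9.6683·1.021653 − 1.011236·-9.6) / 0.010417 = -0.169782/0.010417 ≈ -16.3.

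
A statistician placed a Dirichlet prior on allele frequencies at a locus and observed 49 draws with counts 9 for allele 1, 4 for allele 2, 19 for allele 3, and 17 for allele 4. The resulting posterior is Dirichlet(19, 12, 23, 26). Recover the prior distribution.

Dirichlet(10, 8, 4, 9)

For a Dirichlet(α) prior with multinomial counts c, the posterior is Dirichlet(α + c) componentwise.
Subtract each count from the matching posterior parameter: 19−9=10, 12−4=8, 23−19=4, 26−17=9.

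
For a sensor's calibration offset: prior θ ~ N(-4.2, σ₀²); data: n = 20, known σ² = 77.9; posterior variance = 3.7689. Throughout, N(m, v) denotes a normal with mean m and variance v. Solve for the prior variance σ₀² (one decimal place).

σ₀² = 116.4

Posterior precision equals prior precision plus data precision: 1/σ_n² = 1/σ₀² + n/σ².
So 1/σ₀² = 1/3.7689 − 20/77.9 = 0.265329 − 0.256739 = 0.008590.
Hence σ₀² = 1/0.008590 ≈ 116.4.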